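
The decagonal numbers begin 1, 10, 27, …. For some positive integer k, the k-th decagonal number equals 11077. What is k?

Set n(4n−3) = 11077, giving 4n² − 3n − 11077 = 0.
The discriminant is 9 + 16·11077 = 177241, and √177241 = 421.
So n = (3 + 421) / 8 = 424/8 = 53.

53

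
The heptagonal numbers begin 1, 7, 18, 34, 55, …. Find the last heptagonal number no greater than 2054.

Solve n(5n−3)/2 ≤ 2054 for integer n.
n = 28 gives 1918 ≤ 2054, while n = 29 gives 2059 > 2054; so the answer is 1918.

1918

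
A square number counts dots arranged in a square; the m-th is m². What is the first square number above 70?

Solve n² > 70 for integer n.
The largest n with value ≤ 70 is 8 (since 64 ≤ 70 < 81), so the first above is n = 9, value 81.

81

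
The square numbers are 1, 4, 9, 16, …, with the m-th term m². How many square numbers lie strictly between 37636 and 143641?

The n-th square number is n².
Smallest index with value > 37636: n = 195 (giving 38025).
Largest index with value < 143641: n = 378 (giving 142884).
Indices 195 through 378: 184 terms.

184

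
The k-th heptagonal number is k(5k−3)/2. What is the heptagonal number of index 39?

The 39th heptagonal number is n(5n−3)/2 with n = 39.
39·(5·39 − 3)/2 = 39·192/2 = 39·96 = 3744.

3744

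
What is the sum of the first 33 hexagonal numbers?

24497

Σ i(2i−1) = 2Σi² − Σi over i = 1..33.
Σi = 561 and Σi² = 12529.
2·12529 − 1·561 = 24497.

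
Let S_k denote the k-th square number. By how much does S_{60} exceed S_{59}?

n² − (n−1)² = 2n − 1, so 60² − 59² = 2·60 − 1 = 119.

119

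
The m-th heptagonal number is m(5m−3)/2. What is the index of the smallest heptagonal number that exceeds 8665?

Solve n(5n−3)/2 > 8665 for integer n.
The largest n with value ≤ 8665 is 59 (since 8614 ≤ 8665 < 8910), so the first above is n = 60, value 8910.

60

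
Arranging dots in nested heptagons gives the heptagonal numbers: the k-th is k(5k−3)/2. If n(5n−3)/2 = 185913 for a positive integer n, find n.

273

Set n(5n−3)/2 = 185913, giving 5n² − 3n − 371826 = 0.
The discriminant is 9 + 40·185913 = 7436529, and √7436529 = 2727.
So n = (3 + 2727) / 10 = 2730/10 = 273.
Check: 273·(5·273 − 3)/2 = 185913. ✓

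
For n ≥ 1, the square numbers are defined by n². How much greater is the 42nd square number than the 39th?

243

42² = 1764 and 39² = 1521.
Difference: 1764 − 1521 = 243.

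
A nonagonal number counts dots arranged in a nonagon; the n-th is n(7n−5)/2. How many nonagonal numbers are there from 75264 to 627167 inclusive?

277

The n-th nonagonal number is n(7n−5)/2.
Smallest index with value ≥ 75264: n = 147 (giving 75264).
Largest index with value ≤ 627167: n = 423 (giving 625194).
Indices 147 through 423: 277 terms.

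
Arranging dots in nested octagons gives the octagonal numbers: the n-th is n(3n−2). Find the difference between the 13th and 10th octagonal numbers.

201

13·(3·13 − 2) = 481 and 10·(3·10 − 2) = 280.
Difference: 481 − 280 = 201.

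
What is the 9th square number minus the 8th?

n² − (n−1)² = 2n − 1, so 9² − 8² = 2·9 − 1 = 17.

17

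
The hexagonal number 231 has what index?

Set n(2n−1) = 231, giving 2n² − n − 231 = 0.
So n = (1 + 43) / 4 = 44/4 = 11.

11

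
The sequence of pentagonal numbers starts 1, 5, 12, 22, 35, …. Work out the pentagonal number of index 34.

34·(3·34 − 1)/2 = 34·101/2 = 1717.

1717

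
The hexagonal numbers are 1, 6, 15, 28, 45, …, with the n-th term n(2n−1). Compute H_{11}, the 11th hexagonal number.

The 11th hexagonal number is n(2n−1) with n = 11.
11·(2·11 − 1) = 11·21 = 231.

231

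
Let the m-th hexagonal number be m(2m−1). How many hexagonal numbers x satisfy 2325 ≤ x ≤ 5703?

The n-th hexagonal number is n(2n−1).
Smallest index with value ≥ 2325: n = 35 (giving 2415).
Largest index with value ≤ 5703: n = 53 (giving 5565).
Indices 35 through 53: 19 terms.

19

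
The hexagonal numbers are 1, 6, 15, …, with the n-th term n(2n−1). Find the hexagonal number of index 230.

105570

The 230th hexagonal number is n(2n−1) with n = 230.
230·(2·230 − 1) = 230·459 = 105570.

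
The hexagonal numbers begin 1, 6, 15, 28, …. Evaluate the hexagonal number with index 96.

96·(2·96 − 1) = 96·191 = 18336.

18336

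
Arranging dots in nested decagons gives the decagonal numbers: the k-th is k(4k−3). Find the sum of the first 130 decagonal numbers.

Σ i(4i−3) = 4Σi² − 3Σi over i = 1..130.
Σi = 8515 and Σi² = 740805.
4·740805 − 3·8515 = 2937675.

2937675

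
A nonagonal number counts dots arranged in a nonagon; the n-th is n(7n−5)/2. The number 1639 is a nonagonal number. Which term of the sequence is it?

22

Set n(7n−5)/2 = 1639, giving 7n² − 5n − 3278 = 0.
The discriminant is 25 + 56·1639 = 91809, and √91809 = 303.
So n = (5 + 303) / 14 = 308/14 = 22.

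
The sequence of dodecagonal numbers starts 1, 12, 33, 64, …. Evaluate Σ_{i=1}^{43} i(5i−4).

Σ i(5i−4) = 5Σi² − 4Σi over i = 1..43.
Σi = 946 and Σi² = 27434.
5·27434 − 4·946 = 133386.

133386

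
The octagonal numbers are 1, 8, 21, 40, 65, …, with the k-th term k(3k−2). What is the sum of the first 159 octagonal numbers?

Σ i(3i−2) = 3Σi² − 2Σi over i = 1..159.
Σi = 12720 and Σi² = 1352560.
3·1352560 − 2·12720 = 4032240.

4032240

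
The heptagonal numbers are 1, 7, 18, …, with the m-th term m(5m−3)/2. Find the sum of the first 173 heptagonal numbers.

Σ i(5i−3)/2 = (5Σi² − 3Σi) / 2 over i = 1..173.
Σi = 15051 and Σi² = 1740899.
(5·1740899 − 3·15051) / 2 = 8659342/2 = 4329671.

4329671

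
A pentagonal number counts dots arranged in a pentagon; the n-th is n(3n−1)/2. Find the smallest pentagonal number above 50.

51

Solve n(3n−1)/2 > 50 for integer n.
The largest n with value ≤ 50 is 5 (since 35 ≤ 50 < 51), so the first above is n = 6, value 51.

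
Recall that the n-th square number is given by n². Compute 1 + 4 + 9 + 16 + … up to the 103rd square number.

369564

Σ_{i=1}^{103} i² = 103·104·207/6 = 369564.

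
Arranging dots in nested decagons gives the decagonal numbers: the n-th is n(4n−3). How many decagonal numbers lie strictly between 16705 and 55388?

The n-th decagonal number is n(4n−3).
Smallest index with value > 16705: n = 66 (giving 17226).
Largest index with value < 55388: n = 118 (giving 55342).
Indices 66 through 118: 53 terms.

53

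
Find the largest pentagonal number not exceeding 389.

376

Solve n(3n−1)/2 ≤ 389 for integer n.
n = 16 gives 376 ≤ 389, while n = 17 gives 425 > 389; so the answer is 376.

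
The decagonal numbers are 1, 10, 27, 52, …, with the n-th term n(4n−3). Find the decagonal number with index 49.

49·(4·49 − 3) = 49·193 = 9457.

9457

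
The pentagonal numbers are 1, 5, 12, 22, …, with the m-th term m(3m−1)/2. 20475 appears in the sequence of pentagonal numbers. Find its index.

Set n(3n−1)/2 = 20475, giving 3n² − n − 40950 = 0.
So n = (1 + 701) / 6 = 702/6 = 117.

117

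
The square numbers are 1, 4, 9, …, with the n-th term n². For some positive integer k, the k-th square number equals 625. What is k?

25

We need n² = 625, so n = √625 = 25.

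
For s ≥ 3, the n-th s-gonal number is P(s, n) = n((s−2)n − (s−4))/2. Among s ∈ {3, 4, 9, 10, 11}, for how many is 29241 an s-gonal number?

2

s = 3: P(3, 241) = 29161 and P(3, 242) = 29403; 29241 is not s-gonal.
s = 4: P(4, 171) = 29241. ✓
s = 9: P(9, 91) = 28756 and P(9, 92) = 29394; 29241 is not s-gonal.
s = 10: P(10, 85) = 28645 and P(10, 86) = 29326; 29241 is not s-gonal.
s = 11: P(11, 81) = 29241. ✓
Hits: s ∈ {4, 11} → 2.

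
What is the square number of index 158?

The 158th square number is n² with n = 158.
158² = 24964.

24964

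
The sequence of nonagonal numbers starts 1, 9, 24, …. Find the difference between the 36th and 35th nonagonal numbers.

Consecutive nonagonal numbers differ by 7n − 6: here 7·36 − 6 = 246.

246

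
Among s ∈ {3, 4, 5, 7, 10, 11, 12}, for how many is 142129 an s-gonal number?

s = 3: P(3, 532) = 141778 and P(3, 533) = 142311; 142129 is not s-gonal.
s = 4: P(4, 377) = 142129. ✓
s = 5: P(5, 307) = 141220 and P(5, 308) = 142142; 142129 is not s-gonal.
s = 7: P(7, 238) = 141253 and P(7, 239) = 142444; 142129 is not s-gonal.
s = 10: P(10, 188) = 140812 and P(10, 189) = 142317; 142129 is not s-gonal.
s = 11: P(11, 178) = 141955 and P(11, 179) = 143558; 142129 is not s-gonal.
s = 12: P(12, 169) = 142129. ✓
Hits: s ∈ {4, 12} → 2.

2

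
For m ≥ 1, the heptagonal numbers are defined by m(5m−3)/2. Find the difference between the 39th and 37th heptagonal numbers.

377

39·(5·39 − 3)/2 = 3744 and 37·(5·37 − 3)/2 = 3367.
Difference: 3744 − 3367 = 377.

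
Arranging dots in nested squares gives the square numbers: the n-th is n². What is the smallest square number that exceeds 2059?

2116

Solve n² > 2059 for integer n.
The largest n with value ≤ 2059 is 45 (since 2025 ≤ 2059 < 2116), so the first above is n = 46, value 2116.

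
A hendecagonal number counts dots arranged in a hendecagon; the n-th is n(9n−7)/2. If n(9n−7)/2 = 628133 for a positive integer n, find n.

Set n(9n−7)/2 = 628133, giving 9n² − 7n − 1256266 = 0.
The discriminant is 49 + 72·628133 = 45225625, and √45225625 = 6725.
So n = (7 + 6725) / 18 = 6732/18 = 374.

374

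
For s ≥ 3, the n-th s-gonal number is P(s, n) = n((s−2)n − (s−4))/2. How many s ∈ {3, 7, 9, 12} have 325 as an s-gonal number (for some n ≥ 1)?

2

s = 3: P(3, 25) = 325. ✓
s = 7: P(7, 11) = 286 and P(7, 12) = 342; 325 is not s-gonal.
s = 9: P(9, 10) = 325. ✓
s = 12: P(12, 8) = 288 and P(12, 9) = 369; 325 is not s-gonal.
Hits: s ∈ {3, 9} → 2.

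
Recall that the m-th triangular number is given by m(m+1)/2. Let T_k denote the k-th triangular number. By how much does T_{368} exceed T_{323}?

368·369/2 = 67896 and 323·324/2 = 52326.
Difference: 67896 − 52326 = 15570.

15570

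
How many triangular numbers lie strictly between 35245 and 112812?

The n-th triangular number is n(n+1)/2.
Smallest index with value > 35245: n = 266 (giving 35511).
Largest index with value < 112812: n = 474 (giving 112575).
Indices 266 through 474: 209 terms.

209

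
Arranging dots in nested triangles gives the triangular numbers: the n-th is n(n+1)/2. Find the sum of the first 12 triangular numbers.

Σ i(i+1)/2 = (Σi² + Σi) / 2 over i = 1..12.
Σi = 78 and Σi² = 650.
(1·650 + 1·78) / 2 = 728/2 = 364.

364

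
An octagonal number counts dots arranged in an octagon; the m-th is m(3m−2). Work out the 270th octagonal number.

The 270th octagonal number is n(3n−2) with n = 270.
270·(3·270 − 2) = 270·808 = 218160.

218160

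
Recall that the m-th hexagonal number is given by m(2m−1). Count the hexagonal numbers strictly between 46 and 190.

The n-th hexagonal number is n(2n−1).
Smallest index with value > 46: n = 6 (giving 66).
Largest index with value < 190: n = 9 (giving 153).
Indices 6 through 9: 4 terms.

4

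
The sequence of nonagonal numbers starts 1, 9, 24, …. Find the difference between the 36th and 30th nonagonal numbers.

36·(7·36 − 5)/2 = 4446 and 30·(7·30 − 5)/2 = 3075.
Difference: 4446 − 3075 = 1371.

1371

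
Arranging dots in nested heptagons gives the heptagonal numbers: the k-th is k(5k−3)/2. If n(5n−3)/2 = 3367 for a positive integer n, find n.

Set n(5n−3)/2 = 3367, giving 5n² − 3n − 6734 = 0.
So n = (3 + 367) / 10 = 370/10 = 37.

37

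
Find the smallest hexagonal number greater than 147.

153

Solve n(2n−1) > 147 for integer n.
The largest n with value ≤ 147 is 8 (since 120 ≤ 147 < 153), so the first above is n = 9, value 153.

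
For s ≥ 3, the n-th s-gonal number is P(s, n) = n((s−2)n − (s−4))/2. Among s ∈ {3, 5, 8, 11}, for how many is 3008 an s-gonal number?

s = 3: P(3, 77) = 3003 and P(3, 78) = 3081; 3008 is not s-gonal.
s = 5: P(5, 44) = 2882 and P(5, 45) = 3015; 3008 is not s-gonal.
s = 8: P(8, 32) = 3008. ✓
s = 11: P(11, 26) = 2951 and P(11, 27) = 3186; 3008 is not s-gonal.
Hits: s ∈ {8} → 1.

1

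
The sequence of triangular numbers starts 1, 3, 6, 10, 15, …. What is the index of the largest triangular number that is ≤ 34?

7

Solve n(n+1)/2 ≤ 34 for integer n.
n = 7 gives 28 ≤ 34, while n = 8 gives 36 > 34; so the answer is index 7.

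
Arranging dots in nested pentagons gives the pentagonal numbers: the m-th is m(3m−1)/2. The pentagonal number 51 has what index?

Set n(3n−1)/2 = 51, giving 3n² − n − 102 = 0.
The discriminant is 1 + 24·51 = 1225, and √1225 = 35.
So n = (1 + 35) / 6 = 36/6 = 6.

6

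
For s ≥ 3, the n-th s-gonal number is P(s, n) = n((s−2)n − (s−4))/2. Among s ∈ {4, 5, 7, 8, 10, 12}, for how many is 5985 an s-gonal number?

2

s = 4: P(4, 77) = 5929 and P(4, 78) = 6084; 5985 is not s-gonal.
s = 5: P(5, 63) = 5922 and P(5, 64) = 6112; 5985 is not s-gonal.
s = 7: P(7, 49) = 5929 and P(7, 50) = 6175; 5985 is not s-gonal.
s = 8: P(8, 45) = 5985. ✓
s = 10: P(10, 39) = 5967 and P(10, 40) = 6280; 5985 is not s-gonal.
s = 12: P(12, 35) = 5985. ✓
Hits: s ∈ {8, 12} → 2.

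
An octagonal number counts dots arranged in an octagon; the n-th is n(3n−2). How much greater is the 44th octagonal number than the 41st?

759

44·(3·44 − 2) = 5720 and 41·(3·41 − 2) = 4961.
Difference: 5720 − 4961 = 759.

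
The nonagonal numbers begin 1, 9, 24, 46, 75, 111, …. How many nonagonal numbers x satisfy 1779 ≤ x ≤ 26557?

65

The n-th nonagonal number is n(7n−5)/2.
Smallest index with value ≥ 1779: n = 23 (giving 1794).
Largest index with value ≤ 26557: n = 87 (giving 26274).
Indices 23 through 87: 65 terms.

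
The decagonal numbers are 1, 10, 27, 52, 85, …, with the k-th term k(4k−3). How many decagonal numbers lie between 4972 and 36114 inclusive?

60

The n-th decagonal number is n(4n−3).
Smallest index with value ≥ 4972: n = 36 (giving 5076).
Largest index with value ≤ 36114: n = 95 (giving 35815).
Indices 36 through 95: 60 terms.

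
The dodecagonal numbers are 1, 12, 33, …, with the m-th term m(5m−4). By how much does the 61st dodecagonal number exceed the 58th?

1773

61·(5·61 − 4) = 18361 and 58·(5·58 − 4) = 16588.
Difference: 18361 − 16588 = 1773.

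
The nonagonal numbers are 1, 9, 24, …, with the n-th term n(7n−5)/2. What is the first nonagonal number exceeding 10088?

Solve n(7n−5)/2 > 10088 for integer n.
The largest n with value ≤ 10088 is 54 (since 10071 ≤ 10088 < 10450), so the first above is n = 55, value 10450.

10450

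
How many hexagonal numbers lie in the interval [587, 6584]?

The n-th hexagonal number is n(2n−1).
Smallest index with value ≥ 587: n = 18 (giving 630).
Largest index with value ≤ 6584: n = 57 (giving 6441).
Indices 18 through 57: 40 terms.

40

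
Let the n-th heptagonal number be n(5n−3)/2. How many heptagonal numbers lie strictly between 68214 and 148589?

79

The n-th heptagonal number is n(5n−3)/2.
Smallest index with value > 68214: n = 166 (giving 68641).
Largest index with value < 148589: n = 244 (giving 148474).
Indices 166 through 244: 79 terms.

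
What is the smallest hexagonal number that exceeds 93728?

93961

Solve n(2n−1) > 93728 for integer n.
The largest n with value ≤ 93728 is 216 (since 93096 ≤ 93728 < 93961), so the first above is n = 217, value 93961.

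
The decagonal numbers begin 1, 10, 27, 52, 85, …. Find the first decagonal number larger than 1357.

1387

Solve n(4n−3) > 1357 for integer n.
The largest n with value ≤ 1357 is 18 (since 1242 ≤ 1357 < 1387), so the first above is n = 19, value 1387.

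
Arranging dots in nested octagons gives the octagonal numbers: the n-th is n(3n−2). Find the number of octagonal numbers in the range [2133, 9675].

The n-th octagonal number is n(3n−2).
Smallest index with value ≥ 2133: n = 27 (giving 2133).
Largest index with value ≤ 9675: n = 57 (giving 9633).
Indices 27 through 57: 31 terms.

31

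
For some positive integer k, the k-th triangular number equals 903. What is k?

Set n(n+1)/2 = 903, giving n² + n − 1806 = 0.
The discriminant is 1 + 8·903 = 7225, and √7225 = 85.
So n = (-1 + 85) / 2 = 84/2 = 42.
Check: 42·43/2 = 903. ✓

42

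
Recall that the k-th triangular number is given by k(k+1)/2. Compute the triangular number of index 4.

The 4th triangular number is n(n+1)/2 with n = 4.
4·5/2 = 20/2 = 10.

10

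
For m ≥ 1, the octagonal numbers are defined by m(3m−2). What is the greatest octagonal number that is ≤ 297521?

297045

Solve n(3n−2) ≤ 297521 for integer n.
n = 315 gives 297045 ≤ 297521, while n = 316 gives 298936 > 297521; so the answer is 297045.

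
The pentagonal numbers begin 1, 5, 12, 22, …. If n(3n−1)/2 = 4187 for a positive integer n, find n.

Set n(3n−1)/2 = 4187, giving 3n² − n − 8374 = 0.
So n = (1 + 317) / 6 = 318/6 = 53.

53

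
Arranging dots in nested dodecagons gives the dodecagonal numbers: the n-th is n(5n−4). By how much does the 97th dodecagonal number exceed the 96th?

Consecutive dodecagonal numbers differ by 10n − 9: here 10·97 − 9 = 961.

961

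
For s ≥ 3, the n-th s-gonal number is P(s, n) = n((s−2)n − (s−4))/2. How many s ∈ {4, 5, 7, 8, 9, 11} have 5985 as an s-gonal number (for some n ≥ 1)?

1

s = 4: P(4, 77) = 5929 and P(4, 78) = 6084; 5985 is not s-gonal.
s = 5: P(5, 63) = 5922 and P(5, 64) = 6112; 5985 is not s-gonal.
s = 7: P(7, 49) = 5929 and P(7, 50) = 6175; 5985 is not s-gonal.
s = 8: P(8, 45) = 5985. ✓
s = 9: P(9, 41) = 5781 and P(9, 42) = 6069; 5985 is not s-gonal.
s = 11: P(11, 36) = 5706 and P(11, 37) = 6031; 5985 is not s-gonal.
Hits: s ∈ {8} → 1.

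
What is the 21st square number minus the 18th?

21² = 441 and 18² = 324.
Difference: 441 − 324 = 117.

117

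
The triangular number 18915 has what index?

194

Set n(n+1)/2 = 18915, giving n² + n − 37830 = 0.
So n = (-1 + 389) / 2 = 388/2 = 194.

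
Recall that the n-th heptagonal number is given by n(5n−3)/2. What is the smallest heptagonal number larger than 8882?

8910

Solve n(5n−3)/2 > 8882 for integer n.
The largest n with value ≤ 8882 is 59 (since 8614 ≤ 8882 < 8910), so the first above is n = 60, value 8910.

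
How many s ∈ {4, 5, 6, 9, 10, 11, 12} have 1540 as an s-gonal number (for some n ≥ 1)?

s = 4: P(4, 39) = 1521 and P(4, 40) = 1600; 1540 is not s-gonal.
s = 5: P(5, 32) = 1520 and P(5, 33) = 1617; 1540 is not s-gonal.
s = 6: P(6, 28) = 1540. ✓
s = 9: P(9, 21) = 1491 and P(9, 22) = 1639; 1540 is not s-gonal.
s = 10: P(10, 20) = 1540. ✓
s = 11: P(11, 18) = 1395 and P(11, 19) = 1558; 1540 is not s-gonal.
s = 12: P(12, 17) = 1377 and P(12, 18) = 1548; 1540 is not s-gonal.
Hits: s ∈ {6, 10} → 2.

2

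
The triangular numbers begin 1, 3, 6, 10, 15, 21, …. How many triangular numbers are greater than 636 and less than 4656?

60

The n-th triangular number is n(n+1)/2.
Smallest index with value > 636: n = 36 (giving 666).
Largest index with value < 4656: n = 95 (giving 4560).
Indices 36 through 95: 60 terms.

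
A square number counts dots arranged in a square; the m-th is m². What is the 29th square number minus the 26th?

165

29² = 841 and 26² = 676.
Difference: 841 − 676 = 165.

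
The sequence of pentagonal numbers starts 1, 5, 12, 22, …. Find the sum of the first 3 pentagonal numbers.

Σ i(3i−1)/2 = (3Σi² − Σi) / 2 over i = 1..3.
Σi = 6 and Σi² = 14.
(3·14 − 1·6) / 2 = 36/2 = 18.

18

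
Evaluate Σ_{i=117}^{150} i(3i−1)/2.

911574

Σ i(3i−1)/2 = (3Σi² − Σi) / 2 over i = 117..150.
Σi = 11325 − 6786 = 4539 and Σi² = 1136275 − 527046 = 609229.
(3·609229 − 1·4539) / 2 = 1823148/2 = 911574.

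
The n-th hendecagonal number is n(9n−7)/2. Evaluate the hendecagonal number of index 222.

221001

The 222nd hendecagonal number is n(9n−7)/2 with n = 222.
222·(9·222 − 7)/2 = 222·1991/2 = 221001.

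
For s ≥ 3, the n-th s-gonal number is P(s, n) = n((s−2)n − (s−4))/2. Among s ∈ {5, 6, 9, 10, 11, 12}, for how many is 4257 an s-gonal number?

1

s = 5: P(5, 53) = 4187 and P(5, 54) = 4347; 4257 is not s-gonal.
s = 6: P(6, 46) = 4186 and P(6, 47) = 4371; 4257 is not s-gonal.
s = 9: P(9, 35) = 4200 and P(9, 36) = 4446; 4257 is not s-gonal.
s = 10: P(10, 33) = 4257. ✓
s = 11: P(11, 31) = 4216 and P(11, 32) = 4496; 4257 is not s-gonal.
s = 12: P(12, 29) = 4089 and P(12, 30) = 4380; 4257 is not s-gonal.
Hits: s ∈ {10} → 1.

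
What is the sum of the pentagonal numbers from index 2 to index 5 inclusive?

74

Σ i(3i−1)/2 = (3Σi² − Σi) / 2 over i = 2..5.
Σi = 15 − 1 = 14 and Σi² = 55 − 1 = 54.
(3·54 − 1·14) / 2 = 148/2 = 74.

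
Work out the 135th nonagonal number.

63450

The 135th nonagonal number is n(7n−5)/2 with n = 135.
135·(7·135 − 5)/2 = 135·940/2 = 135·470 = 63450.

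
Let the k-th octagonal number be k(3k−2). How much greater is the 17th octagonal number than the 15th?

17·(3·17 − 2) = 833 and 15·(3·15 − 2) = 645.
Difference: 833 − 645 = 188.

188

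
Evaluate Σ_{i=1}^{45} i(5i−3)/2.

Σ i(5i−3)/2 = (5Σi² − 3Σi) / 2 over i = 1..45.
Σi = 1035 and Σi² = 31395.
(5·31395 − 3·1035) / 2 = 153870/2 = 76935.

76935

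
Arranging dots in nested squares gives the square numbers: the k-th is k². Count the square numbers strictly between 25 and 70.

The n-th square number is n².
Smallest index with value > 25: n = 6 (giving 36).
Largest index with value < 70: n = 8 (giving 64).
Indices 6 through 8: 3 terms.

3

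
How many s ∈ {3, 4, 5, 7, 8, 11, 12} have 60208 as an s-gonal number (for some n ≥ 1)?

1

s = 3: P(3, 346) = 60031 and P(3, 347) = 60378; 60208 is not s-gonal.
s = 4: P(4, 245) = 60025 and P(4, 246) = 60516; 60208 is not s-gonal.
s = 5: P(5, 200) = 59900 and P(5, 201) = 60501; 60208 is not s-gonal.
s = 7: P(7, 155) = 59830 and P(7, 156) = 60606; 60208 is not s-gonal.
s = 8: P(8, 142) = 60208. ✓
s = 11: P(11, 116) = 60146 and P(11, 117) = 61191; 60208 is not s-gonal.
s = 12: P(12, 110) = 60060 and P(12, 111) = 61161; 60208 is not s-gonal.
Hits: s ∈ {8} → 1.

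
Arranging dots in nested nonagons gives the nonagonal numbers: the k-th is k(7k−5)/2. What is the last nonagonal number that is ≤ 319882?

Solve n(7n−5)/2 ≤ 319882 for integer n.
n = 302 gives 318459 ≤ 319882, while n = 303 gives 320574 > 319882; so the answer is 318459.

318459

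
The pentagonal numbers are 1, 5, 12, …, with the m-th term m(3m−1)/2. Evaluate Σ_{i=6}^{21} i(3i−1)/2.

4776

Σ i(3i−1)/2 = (3Σi² − Σi) / 2 over i = 6..21.
Σi = 231 − 15 = 216 and Σi² = 3311 − 55 = 3256.
(3·3256 − 1·216) / 2 = 9552/2 = 4776.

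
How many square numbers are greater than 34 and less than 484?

16

The n-th square number is n².
Smallest index with value > 34: n = 6 (giving 36).
Largest index with value < 484: n = 21 (giving 441).
Indices 6 through 21: 16 terms.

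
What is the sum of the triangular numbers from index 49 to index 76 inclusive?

Σ i(i+1)/2 = (Σi² + Σi) / 2 over i = 49..76.
Σi = 2926 − 1176 = 1750 and Σi² = 149226 − 38024 = 111202.
(1·111202 + 1·1750) / 2 = 112952/2 = 56476.

56476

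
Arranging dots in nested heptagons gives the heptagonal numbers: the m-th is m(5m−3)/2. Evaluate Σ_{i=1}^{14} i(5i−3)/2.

2380

Σ i(5i−3)/2 = (5Σi² − 3Σi) / 2 over i = 1..14.
Σi = 105 and Σi² = 1015.
(5·1015 − 3·105) / 2 = 4760/2 = 2380.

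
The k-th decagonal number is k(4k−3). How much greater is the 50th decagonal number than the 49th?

393

Consecutive decagonal numbers differ by 8n − 7: here 8·50 − 7 = 393.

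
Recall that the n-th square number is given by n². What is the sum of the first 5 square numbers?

Σ_{i=1}^{5} i² = 5·6·11/6 = 55.

55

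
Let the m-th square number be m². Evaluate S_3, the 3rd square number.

9

3² = 9.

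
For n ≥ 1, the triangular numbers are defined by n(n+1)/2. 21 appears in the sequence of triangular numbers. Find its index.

Set n(n+1)/2 = 21, giving n² + n − 42 = 0.
The discriminant is 1 + 8·21 = 169, and √169 = 13.
So n = (-1 + 13) / 2 = 12/2 = 6.

6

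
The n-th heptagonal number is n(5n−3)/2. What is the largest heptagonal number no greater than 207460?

Solve n(5n−3)/2 ≤ 207460 for integer n.
n = 288 gives 206928 ≤ 207460, while n = 289 gives 208369 > 207460; so the answer is 206928.

206928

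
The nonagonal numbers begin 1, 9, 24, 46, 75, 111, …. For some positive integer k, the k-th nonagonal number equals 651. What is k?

14

Set n(7n−5)/2 = 651, giving 7n² − 5n − 1302 = 0.
The discriminant is 25 + 56·651 = 36481, and √36481 = 191.
So n = (5 + 191) / 14 = 196/14 = 14.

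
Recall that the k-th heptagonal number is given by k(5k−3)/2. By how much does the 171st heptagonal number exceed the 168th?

2538

171·(5·171 − 3)/2 = 72846 and 168·(5·168 − 3)/2 = 70308.
Difference: 72846 − 70308 = 2538.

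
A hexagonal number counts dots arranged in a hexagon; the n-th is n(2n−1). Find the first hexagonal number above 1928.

Solve n(2n−1) > 1928 for integer n.
The largest n with value ≤ 1928 is 31 (since 1891 ≤ 1928 < 2016), so the first above is n = 32, value 2016.

2016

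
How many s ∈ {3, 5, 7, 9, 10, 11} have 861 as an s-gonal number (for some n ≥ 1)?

s = 3: P(3, 41) = 861. ✓
s = 5: P(5, 24) = 852 and P(5, 25) = 925; 861 is not s-gonal.
s = 7: P(7, 18) = 783 and P(7, 19) = 874; 861 is not s-gonal.
s = 9: P(9, 16) = 856 and P(9, 17) = 969; 861 is not s-gonal.
s = 10: P(10, 15) = 855 and P(10, 16) = 976; 861 is not s-gonal.
s = 11: P(11, 14) = 833 and P(11, 15) = 960; 861 is not s-gonal.
Hits: s ∈ {3} → 1.

1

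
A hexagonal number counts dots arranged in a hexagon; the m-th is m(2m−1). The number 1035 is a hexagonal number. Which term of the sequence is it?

23

Set n(2n−1) = 1035, giving 2n² − n − 1035 = 0.
So n = (1 + 91) / 4 = 92/4 = 23.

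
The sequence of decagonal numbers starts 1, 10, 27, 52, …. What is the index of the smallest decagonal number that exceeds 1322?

19

Solve n(4n−3) > 1322 for integer n.
The largest n with value ≤ 1322 is 18 (since 1242 ≤ 1322 < 1387), so the first above is n = 19, value 1387.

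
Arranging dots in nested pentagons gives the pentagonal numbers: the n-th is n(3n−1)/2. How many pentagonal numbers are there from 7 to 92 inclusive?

6

The n-th pentagonal number is n(3n−1)/2.
Smallest index with value ≥ 7: n = 3 (giving 12).
Largest index with value ≤ 92: n = 8 (giving 92).
Indices 3 through 8: 6 terms.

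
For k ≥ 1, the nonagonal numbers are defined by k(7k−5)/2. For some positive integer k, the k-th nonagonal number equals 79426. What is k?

Set n(7n−5)/2 = 79426, giving 7n² − 5n − 158852 = 0.
So n = (5 + 2109) / 14 = 2114/14 = 151.

151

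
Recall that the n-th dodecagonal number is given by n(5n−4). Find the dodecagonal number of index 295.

The 295th dodecagonal number is n(5n−4) with n = 295.
295·(5·295 − 4) = 295·1471 = 433945.

433945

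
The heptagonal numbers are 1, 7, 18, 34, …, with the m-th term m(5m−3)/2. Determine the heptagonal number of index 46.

5221

46·(5·46 − 3)/2 = 46·227/2 = 5221.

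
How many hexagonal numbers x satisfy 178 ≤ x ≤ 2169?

24

The n-th hexagonal number is n(2n−1).
Smallest index with value ≥ 178: n = 10 (giving 190).
Largest index with value ≤ 2169: n = 33 (giving 2145).
Indices 10 through 33: 24 terms.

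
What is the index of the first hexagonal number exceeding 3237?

Solve n(2n−1) > 3237 for integer n.
The largest n with value ≤ 3237 is 40 (since 3160 ≤ 3237 < 3321), so the first above is n = 41, value 3321.

41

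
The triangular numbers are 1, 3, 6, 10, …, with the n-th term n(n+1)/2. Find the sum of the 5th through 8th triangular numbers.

Σ i(i+1)/2 = (Σi² + Σi) / 2 over i = 5..8.
Σi = 36 − 10 = 26 and Σi² = 204 − 30 = 174.
(1·174 + 1·26) / 2 = 200/2 = 100.

100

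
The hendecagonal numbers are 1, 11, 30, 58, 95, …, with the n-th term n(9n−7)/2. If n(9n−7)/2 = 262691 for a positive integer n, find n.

Set n(9n−7)/2 = 262691, giving 9n² − 7n − 525382 = 0.
The discriminant is 49 + 72·262691 = 18913801, and √18913801 = 4349.
So n = (7 + 4349) / 18 = 4356/18 = 242.
Check: 242·(9·242 − 7)/2 = 262691. ✓

242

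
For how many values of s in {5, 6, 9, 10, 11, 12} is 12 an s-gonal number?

2

s = 5: P(5, 3) = 12. ✓
s = 6: P(6, 2) = 6 and P(6, 3) = 15; 12 is not s-gonal.
s = 9: P(9, 2) = 9 and P(9, 3) = 24; 12 is not s-gonal.
s = 10: P(10, 2) = 10 and P(10, 3) = 27; 12 is not s-gonal.
s = 11: P(11, 2) = 11 and P(11, 3) = 30; 12 is not s-gonal.
s = 12: P(12, 2) = 12. ✓
Hits: s ∈ {5, 12} → 2.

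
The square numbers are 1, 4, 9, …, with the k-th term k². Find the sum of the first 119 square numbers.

568820

Σ_{i=1}^{119} i² = 119·120·239/6 = 568820.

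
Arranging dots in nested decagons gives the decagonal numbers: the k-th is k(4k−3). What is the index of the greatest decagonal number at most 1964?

22

Solve n(4n−3) ≤ 1964 for integer n.
n = 22 gives 1870 ≤ 1964, while n = 23 gives 2047 > 1964; so the answer is index 22.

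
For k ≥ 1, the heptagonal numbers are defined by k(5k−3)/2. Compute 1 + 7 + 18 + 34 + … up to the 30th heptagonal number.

Σ i(5i−3)/2 = (5Σi² − 3Σi) / 2 over i = 1..30.
Σi = 465 and Σi² = 9455.
(5·9455 − 3·465) / 2 = 45880/2 = 22940.

22940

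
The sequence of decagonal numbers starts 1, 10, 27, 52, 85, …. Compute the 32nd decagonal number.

The 32nd decagonal number is n(4n−3) with n = 32.
32·(4·32 − 3) = 32·125 = 4000.

4000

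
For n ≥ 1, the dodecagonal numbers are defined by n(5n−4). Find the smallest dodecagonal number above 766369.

766752

Solve n(5n−4) > 766369 for integer n.
The largest n with value ≤ 766369 is 391 (since 762841 ≤ 766369 < 766752), so the first above is n = 392, value 766752.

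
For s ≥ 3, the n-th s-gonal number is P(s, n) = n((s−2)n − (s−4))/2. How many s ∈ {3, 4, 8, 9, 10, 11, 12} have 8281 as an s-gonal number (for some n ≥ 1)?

s = 3: P(3, 128) = 8256 and P(3, 129) = 8385; 8281 is not s-gonal.
s = 4: P(4, 91) = 8281. ✓
s = 8: P(8, 52) = 8008 and P(8, 53) = 8321; 8281 is not s-gonal.
s = 9: P(9, 49) = 8281. ✓
s = 10: P(10, 45) = 7965 and P(10, 46) = 8326; 8281 is not s-gonal.
s = 11: P(11, 43) = 8170 and P(11, 44) = 8558; 8281 is not s-gonal.
s = 12: P(12, 41) = 8241 and P(12, 42) = 8652; 8281 is not s-gonal.
Hits: s ∈ {4, 9} → 2.

2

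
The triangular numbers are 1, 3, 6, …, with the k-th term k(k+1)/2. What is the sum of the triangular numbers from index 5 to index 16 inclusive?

796

Σ i(i+1)/2 = (Σi² + Σi) / 2 over i = 5..16.
Σi = 136 − 10 = 126 and Σi² = 1496 − 30 = 1466.
(1·1466 + 1·126) / 2 = 1592/2 = 796.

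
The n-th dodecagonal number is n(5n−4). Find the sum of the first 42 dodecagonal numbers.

124313

Σ i(5i−4) = 5Σi² − 4Σi over i = 1..42.
Σi = 903 and Σi² = 25585.
5·25585 − 4·903 = 124313.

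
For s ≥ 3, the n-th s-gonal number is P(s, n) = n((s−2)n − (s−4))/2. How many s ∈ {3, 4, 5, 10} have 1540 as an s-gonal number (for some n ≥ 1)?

s = 3: P(3, 55) = 1540. ✓
s = 4: P(4, 39) = 1521 and P(4, 40) = 1600; 1540 is not s-gonal.
s = 5: P(5, 32) = 1520 and P(5, 33) = 1617; 1540 is not s-gonal.
s = 10: P(10, 20) = 1540. ✓
Hits: s ∈ {3, 10} → 2.

2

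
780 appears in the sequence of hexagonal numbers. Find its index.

Set n(2n−1) = 780, giving 2n² − n − 780 = 0.
So n = (1 + 79) / 4 = 80/4 = 20.
Check: 20·(2·20 − 1) = 780. ✓

20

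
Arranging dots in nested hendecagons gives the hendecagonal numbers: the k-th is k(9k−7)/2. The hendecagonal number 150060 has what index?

183

Set n(9n−7)/2 = 150060, giving 9n² − 7n − 300120 = 0.
The discriminant is 49 + 72·150060 = 10804369, and √10804369 = 3287.
So n = (7 + 3287) / 18 = 3294/18 = 183.
Check: 183·(9·183 − 7)/2 = 150060. ✓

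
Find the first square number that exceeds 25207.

Solve n² > 25207 for integer n.
The largest n with value ≤ 25207 is 158 (since 24964 ≤ 25207 < 25281), so the first above is n = 159, value 25281.

25281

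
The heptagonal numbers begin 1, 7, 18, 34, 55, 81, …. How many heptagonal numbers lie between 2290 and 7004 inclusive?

The n-th heptagonal number is n(5n−3)/2.
Smallest index with value ≥ 2290: n = 31 (giving 2356).
Largest index with value ≤ 7004: n = 53 (giving 6943).
Indices 31 through 53: 23 terms.

23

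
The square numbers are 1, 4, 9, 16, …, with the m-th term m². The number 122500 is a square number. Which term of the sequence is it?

We need n² = 122500, so n = √122500 = 350.
Check: 350² = 122500. ✓

350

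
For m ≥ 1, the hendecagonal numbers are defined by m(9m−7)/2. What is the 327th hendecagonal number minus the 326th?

2935

Consecutive hendecagonal numbers differ by 9n − 8: here 9·327 − 8 = 2935.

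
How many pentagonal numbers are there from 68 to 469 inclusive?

The n-th pentagonal number is n(3n−1)/2.
Smallest index with value ≥ 68: n = 7 (giving 70).
Largest index with value ≤ 469: n = 17 (giving 425).
Indices 7 through 17: 11 terms.

11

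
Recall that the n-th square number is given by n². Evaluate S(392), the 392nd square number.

153664

The 392nd square number is n² with n = 392.
392² = 153664.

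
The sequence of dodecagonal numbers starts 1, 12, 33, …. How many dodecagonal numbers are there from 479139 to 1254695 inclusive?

192

The n-th dodecagonal number is n(5n−4).
Smallest index with value ≥ 479139: n = 310 (giving 479260).
Largest index with value ≤ 1254695: n = 501 (giving 1253001).
Indices 310 through 501: 192 terms.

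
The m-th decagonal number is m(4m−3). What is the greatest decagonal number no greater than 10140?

Solve n(4n−3) ≤ 10140 for integer n.
n = 50 gives 9850 ≤ 10140, while n = 51 gives 10251 > 10140; so the answer is 9850.

9850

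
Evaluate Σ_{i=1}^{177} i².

1864105

Σ_{i=1}^{177} i² = 177·178·355/6 = 1864105.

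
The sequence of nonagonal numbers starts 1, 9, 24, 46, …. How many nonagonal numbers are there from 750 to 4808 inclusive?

The n-th nonagonal number is n(7n−5)/2.
Smallest index with value ≥ 750: n = 15 (giving 750).
Largest index with value ≤ 4808: n = 37 (giving 4699).
Indices 15 through 37: 23 terms.

23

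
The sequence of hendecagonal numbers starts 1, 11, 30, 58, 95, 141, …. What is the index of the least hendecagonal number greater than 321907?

Solve n(9n−7)/2 > 321907 for integer n.
The largest n with value ≤ 321907 is 267 (since 319866 ≤ 321907 < 322270), so the first above is n = 268, value 322270.

268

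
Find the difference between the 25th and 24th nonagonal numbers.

Consecutive nonagonal numbers differ by 7n − 6: here 7·25 − 6 = 169.

169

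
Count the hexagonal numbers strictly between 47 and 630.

12

The n-th hexagonal number is n(2n−1).
Smallest index with value > 47: n = 6 (giving 66).
Largest index with value < 630: n = 17 (giving 561).
Indices 6 through 17: 12 terms.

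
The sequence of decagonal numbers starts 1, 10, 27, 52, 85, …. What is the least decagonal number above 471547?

Solve n(4n−3) > 471547 for integer n.
The largest n with value ≤ 471547 is 343 (since 469567 ≤ 471547 < 472312), so the first above is n = 344, value 472312.

472312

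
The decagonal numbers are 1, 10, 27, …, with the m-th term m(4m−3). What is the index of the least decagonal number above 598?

13

Solve n(4n−3) > 598 for integer n.
The largest n with value ≤ 598 is 12 (since 540 ≤ 598 < 637), so the first above is n = 13, value 637.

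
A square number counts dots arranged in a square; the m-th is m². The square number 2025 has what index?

We need n² = 2025, so n = √2025 = 45.

45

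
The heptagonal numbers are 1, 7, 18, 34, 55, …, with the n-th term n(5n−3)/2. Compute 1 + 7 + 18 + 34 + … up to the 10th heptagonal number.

880

Σ i(5i−3)/2 = (5Σi² − 3Σi) / 2 over i = 1..10.
Σi = 55 and Σi² = 385.
(5·385 − 3·55) / 2 = 1760/2 = 880.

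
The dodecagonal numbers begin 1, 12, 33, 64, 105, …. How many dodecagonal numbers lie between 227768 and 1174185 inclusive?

272

The n-th dodecagonal number is n(5n−4).
Smallest index with value ≥ 227768: n = 214 (giving 228124).
Largest index with value ≤ 1174185: n = 485 (giving 1174185).
Indices 214 through 485: 272 terms.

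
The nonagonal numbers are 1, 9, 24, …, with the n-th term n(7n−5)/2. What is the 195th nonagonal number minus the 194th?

Consecutive nonagonal numbers differ by 7n − 6: here 7·195 − 6 = 1359.

1359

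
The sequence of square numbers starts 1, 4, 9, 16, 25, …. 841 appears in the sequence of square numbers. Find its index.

We need n² = 841, so n = √841 = 29.

29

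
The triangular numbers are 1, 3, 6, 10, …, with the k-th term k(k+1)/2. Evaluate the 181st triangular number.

16471

The 181st triangular number is n(n+1)/2 with n = 181.
181·182/2 = 32942/2 = 16471.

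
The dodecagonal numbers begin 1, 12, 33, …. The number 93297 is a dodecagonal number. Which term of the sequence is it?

Set n(5n−4) = 93297, giving 5n² − 4n − 93297 = 0.
The discriminant is 16 + 20·93297 = 1865956, and √1865956 = 1366.
So n = (4 + 1366) / 10 = 1370/10 = 137.

137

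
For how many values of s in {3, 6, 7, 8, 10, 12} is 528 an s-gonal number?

1

s = 3: P(3, 32) = 528. ✓
s = 6: P(6, 16) = 496 and P(6, 17) = 561; 528 is not s-gonal.
s = 7: P(7, 14) = 469 and P(7, 15) = 540; 528 is not s-gonal.
s = 8: P(8, 13) = 481 and P(8, 14) = 560; 528 is not s-gonal.
s = 10: P(10, 11) = 451 and P(10, 12) = 540; 528 is not s-gonal.
s = 12: P(12, 10) = 460 and P(12, 11) = 561; 528 is not s-gonal.
Hits: s ∈ {3} → 1.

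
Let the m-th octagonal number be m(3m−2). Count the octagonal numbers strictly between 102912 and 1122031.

The n-th octagonal number is n(3n−2).
Smallest index with value > 102912: n = 186 (giving 103416).
Largest index with value < 1122031: n = 611 (giving 1118741).
Indices 186 through 611: 426 terms.

426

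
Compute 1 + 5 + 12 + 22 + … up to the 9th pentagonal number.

Σ i(3i−1)/2 = (3Σi² − Σi) / 2 over i = 1..9.
Σi = 45 and Σi² = 285.
(3·285 − 1·45) / 2 = 810/2 = 405.

405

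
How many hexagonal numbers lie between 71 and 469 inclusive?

The n-th hexagonal number is n(2n−1).
Smallest index with value ≥ 71: n = 7 (giving 91).
Largest index with value ≤ 469: n = 15 (giving 435).
Indices 7 through 15: 9 terms.

9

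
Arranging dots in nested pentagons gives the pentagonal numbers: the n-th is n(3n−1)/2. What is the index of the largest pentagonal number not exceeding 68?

6

Solve n(3n−1)/2 ≤ 68 for integer n.
n = 6 gives 51 ≤ 68, while n = 7 gives 70 > 68; so the answer is index 6.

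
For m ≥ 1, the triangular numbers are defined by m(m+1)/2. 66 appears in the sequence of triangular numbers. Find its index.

11

Set n(n+1)/2 = 66, giving n² + n − 132 = 0.
So n = (-1 + 23) / 2 = 22/2 = 11.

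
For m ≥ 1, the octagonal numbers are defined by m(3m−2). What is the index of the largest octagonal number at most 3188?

Solve n(3n−2) ≤ 3188 for integer n.
n = 32 gives 3008 ≤ 3188, while n = 33 gives 3201 > 3188; so the answer is index 32.

32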